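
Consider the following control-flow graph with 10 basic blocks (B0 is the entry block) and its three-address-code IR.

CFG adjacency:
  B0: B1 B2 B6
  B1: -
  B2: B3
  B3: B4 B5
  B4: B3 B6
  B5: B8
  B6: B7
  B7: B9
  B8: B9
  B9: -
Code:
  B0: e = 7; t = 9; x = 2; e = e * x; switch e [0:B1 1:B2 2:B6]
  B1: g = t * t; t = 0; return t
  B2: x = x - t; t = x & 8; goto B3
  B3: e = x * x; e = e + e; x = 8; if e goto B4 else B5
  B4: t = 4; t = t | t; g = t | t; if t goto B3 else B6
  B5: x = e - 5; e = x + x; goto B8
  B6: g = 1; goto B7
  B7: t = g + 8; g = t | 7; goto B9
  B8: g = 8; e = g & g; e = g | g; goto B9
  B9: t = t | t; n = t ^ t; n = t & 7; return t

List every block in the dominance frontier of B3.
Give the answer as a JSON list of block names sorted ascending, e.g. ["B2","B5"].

idom tree: B1←B0 B2←B0 B3←B2 B4←B3 B5←B3 B6←B0 B7←B6 B8←B5 B9←B0
Join-block Dom:
  B3: preds {B2,B4}: {B0,B2} ∩ {B0,B2,B3,B4} = {B0,B2}; idom=B2
  B6: preds {B0,B4}: {B0} ∩ {B0,B2,B3,B4} = {B0}; idom=B0
  B9: preds {B7,B8}: {B0,B6,B7} ∩ {B0,B2,B3,B5,B8} = {B0}; idom=B0

DF walk-up:
  B3←B2: walk · to B2
  B3←B4: walk B4→B3 to B2
  B6←B0: walk · to B0
  B6←B4: walk B4→B3→B2 to B0
  B9←B7: walk B7→B6 to B0
  B9←B8: walk B8→B5→B3→B2 to B0
  DF(B0)=∅
  DF(B1)=∅
  DF(B2)={B6,B9}
  DF(B3)={B3,B6,B9}
  DF(B4)={B3,B6}
  DF(B5)={B9}
  DF(B6)={B9}
  DF(B7)={B9}
  DF(B8)={B9}
  DF(B9)=∅

DF(B3) = ["B3", "B6", "B9"]

Answer: ["B3", "B6", "B9"]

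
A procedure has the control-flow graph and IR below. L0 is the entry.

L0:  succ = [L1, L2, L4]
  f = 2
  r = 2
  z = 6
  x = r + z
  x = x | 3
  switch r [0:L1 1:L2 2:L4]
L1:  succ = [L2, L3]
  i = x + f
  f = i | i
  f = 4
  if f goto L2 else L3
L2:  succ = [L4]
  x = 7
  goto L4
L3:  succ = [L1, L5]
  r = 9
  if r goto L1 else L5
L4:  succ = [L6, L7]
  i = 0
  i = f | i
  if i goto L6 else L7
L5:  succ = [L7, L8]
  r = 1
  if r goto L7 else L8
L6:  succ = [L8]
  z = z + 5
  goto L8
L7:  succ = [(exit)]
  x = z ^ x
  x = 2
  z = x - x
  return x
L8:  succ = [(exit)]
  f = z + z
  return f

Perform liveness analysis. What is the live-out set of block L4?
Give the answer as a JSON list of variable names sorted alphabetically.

def/use:
  L0 def {f,r,x,z} use ∅
  L1 def {f,i} use {f,x}
  L2 def {x} use ∅
  L3 def {r} use ∅
  L4 def {i} use {f}
  L5 def {r} use ∅
  L6 def {z} use {z}
  L7 def {x,z} use {x,z}
  L8 def {f} use {z}

Liveness:
  L0: in=∅ out={f,x,z}
  L1: in={f,x,z} out={f,x,z}
  L2: in={f,z} out={f,x,z}
  L3: in={f,x,z} out={f,x,z}
  L4: in={f,x,z} out={x,z}
  L5: in={x,z} out={x,z}
  L6: in={z} out={z}
  L7: in={x,z} out=∅
  L8: in={z} out=∅

live-out(L4) = ["x", "z"]

Answer: ["x", "z"]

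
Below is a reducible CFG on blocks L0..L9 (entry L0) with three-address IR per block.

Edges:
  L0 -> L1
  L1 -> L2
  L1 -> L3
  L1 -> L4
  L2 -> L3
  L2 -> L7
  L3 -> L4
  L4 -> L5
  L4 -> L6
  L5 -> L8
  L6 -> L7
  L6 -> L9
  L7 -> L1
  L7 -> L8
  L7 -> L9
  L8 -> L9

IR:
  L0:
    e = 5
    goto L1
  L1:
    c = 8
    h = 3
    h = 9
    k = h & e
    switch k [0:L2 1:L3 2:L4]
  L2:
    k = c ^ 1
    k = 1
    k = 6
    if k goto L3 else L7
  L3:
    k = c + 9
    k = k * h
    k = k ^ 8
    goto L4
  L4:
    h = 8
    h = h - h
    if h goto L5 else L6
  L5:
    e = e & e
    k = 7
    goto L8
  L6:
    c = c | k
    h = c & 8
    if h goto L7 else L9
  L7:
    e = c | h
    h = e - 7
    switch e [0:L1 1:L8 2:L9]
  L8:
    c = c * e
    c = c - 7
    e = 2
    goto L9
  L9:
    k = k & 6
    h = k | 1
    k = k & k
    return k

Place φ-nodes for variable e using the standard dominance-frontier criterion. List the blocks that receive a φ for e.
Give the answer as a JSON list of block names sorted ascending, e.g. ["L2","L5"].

idom tree: L1←L0 L2←L1 L3←L1 L4←L1 L5←L4 L6←L4 L7←L1 L8←L1 L9←L1
Join-block Dom:
  L1: preds {L0,L7}: {L0} ∩ {L0,L1,L7} = {L0}; idom=L0
  L3: preds {L1,L2}: {L0,L1} ∩ {L0,L1,L2} = {L0,L1}; idom=L1
  L4: preds {L1,L3}: {L0,L1} ∩ {L0,L1,L3} = {L0,L1}; idom=L1
  L7: preds {L2,L6}: {L0,L1,L2} ∩ {L0,L1,L4,L6} = {L0,L1}; idom=L1
  L8: preds {L5,L7}: {L0,L1,L4,L5} ∩ {L0,L1,L7} = {L0,L1}; idom=L1
  L9: preds {L6,L7,L8}: {L0,L1,L4,L6} ∩ {L0,L1,L7} ∩ {L0,L1,L8} = {L0,L1}; idom=L1

DF walk-up:
  L1←L0: walk · to L0
  L1←L7: walk L7→L1 to L0
  L3←L1: walk · to L1
  L3←L2: walk L2 to L1
  L4←L1: walk · to L1
  L4←L3: walk L3 to L1
  L7←L2: walk L2 to L1
  L7←L6: walk L6→L4 to L1
  L8←L5: walk L5→L4 to L1
  L8←L7: walk L7 to L1
  L9←L6: walk L6→L4 to L1
  L9←L7: walk L7 to L1
  L9←L8: walk L8 to L1
  DF(L0)=∅
  DF(L1)={L1}
  DF(L2)={L3,L7}
  DF(L3)={L4}
  DF(L4)={L7,L8,L9}
  DF(L5)={L8}
  DF(L6)={L7,L9}
  DF(L7)={L1,L8,L9}
  DF(L8)={L9}
  DF(L9)=∅

φ for e: defs {L0,L5,L7,L8}
  DF⁺ = {L1,L8,L9}

Answer: ["L1", "L8", "L9"]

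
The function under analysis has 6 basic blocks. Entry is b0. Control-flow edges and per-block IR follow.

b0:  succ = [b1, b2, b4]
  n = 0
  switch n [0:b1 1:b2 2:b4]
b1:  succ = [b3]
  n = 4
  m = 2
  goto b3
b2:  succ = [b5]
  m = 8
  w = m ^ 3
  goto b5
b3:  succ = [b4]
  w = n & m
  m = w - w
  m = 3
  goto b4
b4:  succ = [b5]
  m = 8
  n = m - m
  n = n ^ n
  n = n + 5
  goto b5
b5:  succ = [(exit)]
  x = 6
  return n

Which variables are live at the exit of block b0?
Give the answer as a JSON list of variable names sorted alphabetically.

Answer: ["n"]

Analysis:
def/use:
  b0: {n} / ∅
  b1: {m,n} / ∅
  b2: {m,w} / ∅
  b3: {m,w} / {m,n}
  b4: {m,n} / ∅
  b5: {x} / {n}

Liveness:
  b0: in=∅ out={n}
  b1: in=∅ out={m,n}
  b2: in={n} out={n}
  b3: in={m,n} out=∅
  b4: in=∅ out={n}
  b5: in={n} out=∅

live-out(b0) = ["n"]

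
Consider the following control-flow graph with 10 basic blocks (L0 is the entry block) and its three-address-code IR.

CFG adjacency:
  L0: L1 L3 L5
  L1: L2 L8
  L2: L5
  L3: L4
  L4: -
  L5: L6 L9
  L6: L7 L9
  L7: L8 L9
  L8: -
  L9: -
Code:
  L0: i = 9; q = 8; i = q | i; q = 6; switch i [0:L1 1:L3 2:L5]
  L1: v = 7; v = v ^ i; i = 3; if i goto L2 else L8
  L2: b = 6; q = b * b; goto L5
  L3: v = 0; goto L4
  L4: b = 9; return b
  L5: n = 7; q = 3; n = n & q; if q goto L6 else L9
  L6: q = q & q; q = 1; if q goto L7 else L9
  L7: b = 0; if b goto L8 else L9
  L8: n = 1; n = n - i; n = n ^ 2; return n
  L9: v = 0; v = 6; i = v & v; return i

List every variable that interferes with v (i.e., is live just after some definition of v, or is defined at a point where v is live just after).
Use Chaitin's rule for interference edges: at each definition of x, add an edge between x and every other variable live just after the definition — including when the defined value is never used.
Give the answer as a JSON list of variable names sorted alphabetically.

Answer: ["i"]

Analysis:
def/use:
  L0: {i,q} / ∅
  L1: {i,v} / {i}
  L2: {b,q} / ∅
  L3: {v} / ∅
  L4: {b} / ∅
  L5: {n,q} / ∅
  L6: {q} / {q}
  L7: {b} / ∅
  L8: {n} / {i}
  L9: {i,v} / ∅

Live sets:
  L0 li=∅ lo={i}
  L1 li={i} lo={i}
  L2 li={i} lo={i}
  L3 li=∅ lo=∅
  L4 li=∅ lo=∅
  L5 li={i} lo={i,q}
  L6 li={i,q} lo={i}
  L7 li={i} lo={i}
  L8 li={i} lo=∅
  L9 li=∅ lo=∅

Conflict graph:
  b — {i}
  i — {b,n,q,v}
  n — {i,q}
  q — {i,n}
  v — {i}

N(v) = ["i"]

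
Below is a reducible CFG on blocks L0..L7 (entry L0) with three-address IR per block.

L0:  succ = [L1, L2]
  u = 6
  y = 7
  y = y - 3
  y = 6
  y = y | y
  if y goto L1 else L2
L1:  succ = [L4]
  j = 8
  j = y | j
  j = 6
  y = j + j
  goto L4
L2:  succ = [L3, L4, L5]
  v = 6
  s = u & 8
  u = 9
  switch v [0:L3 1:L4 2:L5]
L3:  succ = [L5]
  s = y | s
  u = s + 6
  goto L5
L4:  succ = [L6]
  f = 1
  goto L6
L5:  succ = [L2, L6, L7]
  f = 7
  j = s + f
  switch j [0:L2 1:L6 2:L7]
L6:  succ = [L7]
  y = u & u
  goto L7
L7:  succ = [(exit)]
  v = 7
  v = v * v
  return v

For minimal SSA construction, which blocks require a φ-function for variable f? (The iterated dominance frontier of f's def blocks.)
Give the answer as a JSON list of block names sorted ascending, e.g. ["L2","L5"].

Answer: ["L2", "L4", "L6", "L7"]

Derivation:
idom tree: L1←L0 L2←L0 L3←L2 L4←L0 L5←L2 L6←L0 L7←L0
Join-block Dom:
  L2: preds {L0,L5}: {L0} ∩ {L0,L2,L5} = {L0}; idom=L0
  L4: preds {L1,L2}: {L0,L1} ∩ {L0,L2} = {L0}; idom=L0
  L5: preds {L2,L3}: {L0,L2} ∩ {L0,L2,L3} = {L0,L2}; idom=L2
  L6: preds {L4,L5}: {L0,L4} ∩ {L0,L2,L5} = {L0}; idom=L0
  L7: preds {L5,L6}: {L0,L2,L5} ∩ {L0,L6} = {L0}; idom=L0

DF walk-up:
  join L2 pred L0: · stop@L0
  join L2 pred L5: L5→L2 stop@L0
  join L4 pred L1: L1 stop@L0
  join L4 pred L2: L2 stop@L0
  join L5 pred L2: · stop@L2
  join L5 pred L3: L3 stop@L2
  join L6 pred L4: L4 stop@L0
  join L6 pred L5: L5→L2 stop@L0
  join L7 pred L5: L5→L2 stop@L0
  join L7 pred L6: L6 stop@L0
  DF(L0)=∅
  DF(L1)={L4}
  DF(L2)={L2,L4,L6,L7}
  DF(L3)={L5}
  DF(L4)={L6}
  DF(L5)={L2,L6,L7}
  DF(L6)={L7}
  DF(L7)=∅

φ for f: defs {L4,L5}
  DF⁺ = {L2,L4,L6,L7}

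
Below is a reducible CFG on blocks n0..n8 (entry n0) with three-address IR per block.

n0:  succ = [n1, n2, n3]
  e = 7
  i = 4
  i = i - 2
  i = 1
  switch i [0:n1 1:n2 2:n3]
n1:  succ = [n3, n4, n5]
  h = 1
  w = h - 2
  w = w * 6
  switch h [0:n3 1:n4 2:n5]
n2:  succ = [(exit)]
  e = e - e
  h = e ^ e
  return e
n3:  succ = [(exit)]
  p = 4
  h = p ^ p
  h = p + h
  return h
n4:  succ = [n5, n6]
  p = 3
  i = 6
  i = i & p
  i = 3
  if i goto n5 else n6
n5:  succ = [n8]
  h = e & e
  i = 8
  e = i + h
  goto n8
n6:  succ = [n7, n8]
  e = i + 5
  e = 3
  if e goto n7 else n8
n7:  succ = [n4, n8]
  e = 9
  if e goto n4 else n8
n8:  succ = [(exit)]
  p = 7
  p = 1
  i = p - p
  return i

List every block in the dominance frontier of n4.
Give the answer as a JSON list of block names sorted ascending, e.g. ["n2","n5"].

Answer: ["n4", "n5", "n8"]

Derivation:
idom tree: n1←n0 n2←n0 n3←n0 n4←n1 n5←n1 n6←n4 n7←n6 n8←n1
Dom∩ at merges:
  n3: preds {n0,n1}: {n0} ∩ {n0,n1} = {n0}; idom=n0
  n4: preds {n1,n7}: {n0,n1} ∩ {n0,n1,n4,n6,n7} = {n0,n1}; idom=n1
  n5: preds {n1,n4}: {n0,n1} ∩ {n0,n1,n4} = {n0,n1}; idom=n1
  n8: preds {n5,n6,n7}: {n0,n1,n5} ∩ {n0,n1,n4,n6} ∩ {n0,n1,n4,n6,n7} = {n0,n1}; idom=n1

Frontier:
  join n3 pred n0: · stop@n0
  join n3 pred n1: n1 stop@n0
  join n4 pred n1: · stop@n1
  join n4 pred n7: n7→n6→n4 stop@n1
  join n5 pred n1: · stop@n1
  join n5 pred n4: n4 stop@n1
  join n8 pred n5: n5 stop@n1
  join n8 pred n6: n6→n4 stop@n1
  join n8 pred n7: n7→n6→n4 stop@n1
  n0: DF=∅
  n1: DF={n3}
  n2: DF=∅
  n3: DF=∅
  n4: DF={n4,n5,n8}
  n5: DF={n8}
  n6: DF={n4,n8}
  n7: DF={n4,n8}
  n8: DF=∅

DF(n4) = ["n4", "n5", "n8"]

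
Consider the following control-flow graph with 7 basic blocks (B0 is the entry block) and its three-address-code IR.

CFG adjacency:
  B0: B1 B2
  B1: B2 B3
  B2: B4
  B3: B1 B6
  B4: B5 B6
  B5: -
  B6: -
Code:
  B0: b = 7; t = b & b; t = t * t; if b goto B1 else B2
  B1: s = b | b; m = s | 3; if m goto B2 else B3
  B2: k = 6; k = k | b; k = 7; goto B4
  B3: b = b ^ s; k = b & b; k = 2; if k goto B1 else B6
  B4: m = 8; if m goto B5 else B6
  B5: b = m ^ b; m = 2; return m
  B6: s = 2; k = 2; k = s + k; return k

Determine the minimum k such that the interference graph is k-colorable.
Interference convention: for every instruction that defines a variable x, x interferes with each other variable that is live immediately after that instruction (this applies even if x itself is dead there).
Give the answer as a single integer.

Answer: 3

Analysis:
Block summaries:
  B0 def {b,t} use ∅
  B1 def {m,s} use {b}
  B2 def {k} use {b}
  B3 def {b,k} use {b,s}
  B4 def {m} use ∅
  B5 def {b,m} use {b,m}
  B6 def {k,s} use ∅

Backward fixpoint:
  live B0: ∅→{b}
  live B1: {b}→{b,s}
  live B2: {b}→{b}
  live B3: {b,s}→{b}
  live B4: {b}→{b,m}
  live B5: {b,m}→∅
  live B6: ∅→∅

Interference:
  b: {k,m,s,t}
  k: {b,s}
  m: {b,s}
  s: {b,k,m}
  t: {b}

Registers:
  lower bound: {b,k,s} mutually conflict ⇒ χ ≥ 3
  3-colouring: R0={b}  R1={s,t}  R2={k,m}
  χ = 3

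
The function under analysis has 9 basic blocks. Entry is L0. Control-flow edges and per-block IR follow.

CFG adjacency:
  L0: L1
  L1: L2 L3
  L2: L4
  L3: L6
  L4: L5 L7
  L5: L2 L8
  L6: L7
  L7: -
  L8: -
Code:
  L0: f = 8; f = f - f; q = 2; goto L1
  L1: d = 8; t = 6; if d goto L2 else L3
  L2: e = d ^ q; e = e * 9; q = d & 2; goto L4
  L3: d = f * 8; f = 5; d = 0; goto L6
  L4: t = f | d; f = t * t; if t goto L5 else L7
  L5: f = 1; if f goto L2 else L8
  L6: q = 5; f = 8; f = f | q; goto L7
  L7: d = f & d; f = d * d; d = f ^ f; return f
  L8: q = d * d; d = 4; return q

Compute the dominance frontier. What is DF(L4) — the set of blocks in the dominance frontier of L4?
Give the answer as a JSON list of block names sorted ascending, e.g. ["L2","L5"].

Answer: ["L2", "L7"]

Analysis:
idom tree: L1←L0 L2←L1 L3←L1 L4←L2 L5←L4 L6←L3 L7←L1 L8←L5
Dom at joins:
  L2: preds {L1,L5}: {L0,L1} ∩ {L0,L1,L2,L4,L5} = {L0,L1}; idom=L1
  L7: preds {L4,L6}: {L0,L1,L2,L4} ∩ {L0,L1,L3,L6} = {L0,L1}; idom=L1

DF derivation:
  L2←L1: walk · to L1
  L2←L5: walk L5→L4→L2 to L1
  L7←L4: walk L4→L2 to L1
  L7←L6: walk L6→L3 to L1
  DF(L0)=∅
  DF(L1)=∅
  DF(L2)={L2,L7}
  DF(L3)={L7}
  DF(L4)={L2,L7}
  DF(L5)={L2}
  DF(L6)={L7}
  DF(L7)=∅
  DF(L8)=∅

DF(L4) = ["L2", "L7"]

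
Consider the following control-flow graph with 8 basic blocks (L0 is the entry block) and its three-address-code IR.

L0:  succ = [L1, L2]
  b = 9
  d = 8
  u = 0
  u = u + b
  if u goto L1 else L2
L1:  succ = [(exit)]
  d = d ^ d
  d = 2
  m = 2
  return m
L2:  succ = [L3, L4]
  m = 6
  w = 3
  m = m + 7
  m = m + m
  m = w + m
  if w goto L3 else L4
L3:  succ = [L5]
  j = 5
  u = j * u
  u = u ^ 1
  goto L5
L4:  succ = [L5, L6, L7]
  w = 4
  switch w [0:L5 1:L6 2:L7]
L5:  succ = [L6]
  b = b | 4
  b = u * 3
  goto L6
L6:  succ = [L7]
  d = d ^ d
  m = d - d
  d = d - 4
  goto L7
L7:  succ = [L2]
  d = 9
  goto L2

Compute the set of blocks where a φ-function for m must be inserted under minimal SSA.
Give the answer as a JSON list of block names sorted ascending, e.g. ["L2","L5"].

idom tree: L1←L0 L2←L0 L3←L2 L4←L2 L5←L2 L6←L2 L7←L2
Join-block Dom:
  L2: preds {L0,L7}: {L0} ∩ {L0,L2,L7} = {L0}; idom=L0
  L5: preds {L3,L4}: {L0,L2,L3} ∩ {L0,L2,L4} = {L0,L2}; idom=L2
  L6: preds {L4,L5}: {L0,L2,L4} ∩ {L0,L2,L5} = {L0,L2}; idom=L2
  L7: preds {L4,L6}: {L0,L2,L4} ∩ {L0,L2,L6} = {L0,L2}; idom=L2

Frontier:
  join L2 pred L0: · stop@L0
  join L2 pred L7: L7→L2 stop@L0
  join L5 pred L3: L3 stop@L2
  join L5 pred L4: L4 stop@L2
  join L6 pred L4: L4 stop@L2
  join L6 pred L5: L5 stop@L2
  join L7 pred L4: L4 stop@L2
  join L7 pred L6: L6 stop@L2
  L0 → ∅
  L1 → ∅
  L2 → {L2}
  L3 → {L5}
  L4 → {L5,L6,L7}
  L5 → {L6}
  L6 → {L7}
  L7 → {L2}

φ for m: defs {L1,L2,L6}
  DF⁺ = {L2,L7}

Answer: ["L2", "L7"]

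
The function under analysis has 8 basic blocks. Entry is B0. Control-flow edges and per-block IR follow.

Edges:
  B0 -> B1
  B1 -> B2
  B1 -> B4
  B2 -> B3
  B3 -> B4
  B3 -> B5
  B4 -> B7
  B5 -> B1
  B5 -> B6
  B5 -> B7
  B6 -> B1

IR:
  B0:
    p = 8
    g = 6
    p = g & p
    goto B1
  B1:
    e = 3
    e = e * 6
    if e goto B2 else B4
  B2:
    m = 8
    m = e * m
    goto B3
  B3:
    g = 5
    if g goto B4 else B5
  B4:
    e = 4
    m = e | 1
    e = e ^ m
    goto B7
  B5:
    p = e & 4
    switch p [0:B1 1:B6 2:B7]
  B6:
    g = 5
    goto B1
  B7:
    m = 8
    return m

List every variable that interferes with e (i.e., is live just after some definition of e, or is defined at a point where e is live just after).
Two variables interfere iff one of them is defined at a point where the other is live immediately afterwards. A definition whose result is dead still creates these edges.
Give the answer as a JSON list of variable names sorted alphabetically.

Answer: ["g", "m"]

Working:
Block summaries:
  B0: def={g,p} ue=∅
  B1: def={e} ue=∅
  B2: def={m} ue={e}
  B3: def={g} ue=∅
  B4: def={e,m} ue=∅
  B5: def={p} ue={e}
  B6: def={g} ue=∅
  B7: def={m} ue=∅

Liveness:
  live B0: ∅→∅
  live B1: ∅→{e}
  live B2: {e}→{e}
  live B3: {e}→{e}
  live B4: ∅→∅
  live B5: {e}→∅
  live B6: ∅→∅
  live B7: ∅→∅

Interfere edges:
  e — {g,m}
  g — {e,p}
  m — {e}
  p — {g}

N(e) = ["g", "m"]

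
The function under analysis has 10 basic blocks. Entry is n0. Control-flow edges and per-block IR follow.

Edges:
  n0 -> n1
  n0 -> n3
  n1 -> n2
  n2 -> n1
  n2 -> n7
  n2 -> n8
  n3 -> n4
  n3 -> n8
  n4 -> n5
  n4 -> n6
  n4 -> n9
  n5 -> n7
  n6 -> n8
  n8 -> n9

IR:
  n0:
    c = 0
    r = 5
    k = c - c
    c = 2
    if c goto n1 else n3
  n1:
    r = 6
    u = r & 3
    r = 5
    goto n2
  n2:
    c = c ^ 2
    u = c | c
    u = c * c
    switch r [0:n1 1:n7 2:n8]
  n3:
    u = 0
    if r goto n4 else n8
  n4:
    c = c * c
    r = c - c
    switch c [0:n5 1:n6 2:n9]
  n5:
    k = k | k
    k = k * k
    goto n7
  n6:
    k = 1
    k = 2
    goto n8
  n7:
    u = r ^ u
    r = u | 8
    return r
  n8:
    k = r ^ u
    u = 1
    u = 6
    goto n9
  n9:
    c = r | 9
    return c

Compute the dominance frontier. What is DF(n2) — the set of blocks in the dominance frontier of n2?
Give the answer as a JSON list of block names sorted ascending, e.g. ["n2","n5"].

Answer: ["n1", "n7", "n8"]

Analysis:
idom tree: n1←n0 n2←n1 n3←n0 n4←n3 n5←n4 n6←n4 n7←n0 n8←n0 n9←n0
Dom∩ at merges:
  n1: preds {n0,n2}: {n0} ∩ {n0,n1,n2} = {n0}; idom=n0
  n7: preds {n2,n5}: {n0,n1,n2} ∩ {n0,n3,n4,n5} = {n0}; idom=n0
  n8: preds {n2,n3,n6}: {n0,n1,n2} ∩ {n0,n3} ∩ {n0,n3,n4,n6} = {n0}; idom=n0
  n9: preds {n4,n8}: {n0,n3,n4} ∩ {n0,n8} = {n0}; idom=n0

DF derivation:
  n1←n0: walk · to n0
  n1←n2: walk n2→n1 to n0
  n7←n2: walk n2→n1 to n0
  n7←n5: walk n5→n4→n3 to n0
  n8←n2: walk n2→n1 to n0
  n8←n3: walk n3 to n0
  n8←n6: walk n6→n4→n3 to n0
  n9←n4: walk n4→n3 to n0
  n9←n8: walk n8 to n0
  n0: DF=∅
  n1: DF={n1,n7,n8}
  n2: DF={n1,n7,n8}
  n3: DF={n7,n8,n9}
  n4: DF={n7,n8,n9}
  n5: DF={n7}
  n6: DF={n8}
  n7: DF=∅
  n8: DF={n9}
  n9: DF=∅

DF(n2) = ["n1", "n7", "n8"]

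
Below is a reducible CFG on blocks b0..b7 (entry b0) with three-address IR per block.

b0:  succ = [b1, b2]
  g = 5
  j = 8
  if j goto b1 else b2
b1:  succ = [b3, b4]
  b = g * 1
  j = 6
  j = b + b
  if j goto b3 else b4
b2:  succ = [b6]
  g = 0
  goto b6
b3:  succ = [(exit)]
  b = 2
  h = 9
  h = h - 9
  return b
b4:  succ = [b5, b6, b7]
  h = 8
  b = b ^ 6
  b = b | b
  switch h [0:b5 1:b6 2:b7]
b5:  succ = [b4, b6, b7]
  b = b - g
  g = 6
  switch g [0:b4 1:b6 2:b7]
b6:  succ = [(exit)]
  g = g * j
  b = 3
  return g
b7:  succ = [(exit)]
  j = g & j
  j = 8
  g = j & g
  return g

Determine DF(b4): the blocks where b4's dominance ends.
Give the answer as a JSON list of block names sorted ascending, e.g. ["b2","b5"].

idom tree: b1←b0 b2←b0 b3←b1 b4←b1 b5←b4 b6←b0 b7←b4
Dom at joins:
  b4: preds {b1,b5}: {b0,b1} ∩ {b0,b1,b4,b5} = {b0,b1}; idom=b1
  b6: preds {b2,b4,b5}: {b0,b2} ∩ {b0,b1,b4} ∩ {b0,b1,b4,b5} = {b0}; idom=b0
  b7: preds {b4,b5}: {b0,b1,b4} ∩ {b0,b1,b4,b5} = {b0,b1,b4}; idom=b4

DF derivation:
  join b4 pred b1: · stop@b1
  join b4 pred b5: b5→b4 stop@b1
  join b6 pred b2: b2 stop@b0
  join b6 pred b4: b4→b1 stop@b0
  join b6 pred b5: b5→b4→b1 stop@b0
  join b7 pred b4: · stop@b4
  join b7 pred b5: b5 stop@b4
  DF(b0)=∅
  DF(b1)={b6}
  DF(b2)={b6}
  DF(b3)=∅
  DF(b4)={b4,b6}
  DF(b5)={b4,b6,b7}
  DF(b6)=∅
  DF(b7)=∅

DF(b4) = ["b4", "b6"]

Answer: ["b4", "b6"]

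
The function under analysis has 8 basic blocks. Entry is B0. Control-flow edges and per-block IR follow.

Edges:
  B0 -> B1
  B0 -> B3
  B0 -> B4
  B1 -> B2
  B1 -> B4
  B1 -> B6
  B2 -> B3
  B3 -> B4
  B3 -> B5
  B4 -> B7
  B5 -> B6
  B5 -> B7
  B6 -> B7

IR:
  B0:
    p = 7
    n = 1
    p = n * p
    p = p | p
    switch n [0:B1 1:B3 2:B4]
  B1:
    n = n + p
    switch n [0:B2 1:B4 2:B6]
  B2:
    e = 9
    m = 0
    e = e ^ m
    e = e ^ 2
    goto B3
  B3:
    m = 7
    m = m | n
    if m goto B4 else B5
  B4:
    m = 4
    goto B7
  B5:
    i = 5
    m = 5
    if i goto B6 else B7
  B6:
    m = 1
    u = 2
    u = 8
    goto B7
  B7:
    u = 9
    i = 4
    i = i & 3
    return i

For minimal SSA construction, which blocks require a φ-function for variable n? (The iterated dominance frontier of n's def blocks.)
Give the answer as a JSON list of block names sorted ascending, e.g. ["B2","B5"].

Answer: ["B3", "B4", "B6", "B7"]

Analysis:
idom tree: B1←B0 B2←B1 B3←B0 B4←B0 B5←B3 B6←B0 B7←B0
Join-block Dom:
  B3: preds {B0,B2}: {B0} ∩ {B0,B1,B2} = {B0}; idom=B0
  B4: preds {B0,B1,B3}: {B0} ∩ {B0,B1} ∩ {B0,B3} = {B0}; idom=B0
  B6: preds {B1,B5}: {B0,B1} ∩ {B0,B3,B5} = {B0}; idom=B0
  B7: preds {B4,B5,B6}: {B0,B4} ∩ {B0,B3,B5} ∩ {B0,B6} = {B0}; idom=B0

DF walk-up:
  join B3 pred B0: · stop@B0
  join B3 pred B2: B2→B1 stop@B0
  join B4 pred B0: · stop@B0
  join B4 pred B1: B1 stop@B0
  join B4 pred B3: B3 stop@B0
  join B6 pred B1: B1 stop@B0
  join B6 pred B5: B5→B3 stop@B0
  join B7 pred B4: B4 stop@B0
  join B7 pred B5: B5→B3 stop@B0
  join B7 pred B6: B6 stop@B0
  B0: DF=∅
  B1: DF={B3,B4,B6}
  B2: DF={B3}
  B3: DF={B4,B6,B7}
  B4: DF={B7}
  B5: DF={B6,B7}
  B6: DF={B7}
  B7: DF=∅

φ for n: defs {B0,B1}
  DF⁺ = {B3,B4,B6,B7}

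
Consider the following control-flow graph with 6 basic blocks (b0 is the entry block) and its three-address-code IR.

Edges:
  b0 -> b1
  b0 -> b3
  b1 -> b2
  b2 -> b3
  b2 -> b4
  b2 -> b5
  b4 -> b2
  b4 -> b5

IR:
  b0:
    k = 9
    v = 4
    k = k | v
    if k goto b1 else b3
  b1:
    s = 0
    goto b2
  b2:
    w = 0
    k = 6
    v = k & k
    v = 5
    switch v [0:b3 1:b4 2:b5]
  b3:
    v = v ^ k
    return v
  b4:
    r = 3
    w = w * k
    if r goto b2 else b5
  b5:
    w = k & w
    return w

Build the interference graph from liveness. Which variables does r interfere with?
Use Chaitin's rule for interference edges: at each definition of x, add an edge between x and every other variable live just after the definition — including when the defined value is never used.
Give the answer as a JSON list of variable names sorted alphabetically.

Answer: ["k", "w"]

Working:
def/use:
  b0: def={k,v} ue=∅
  b1: def={s} ue=∅
  b2: def={k,v,w} ue=∅
  b3: def={v} ue={k,v}
  b4: def={r,w} ue={k,w}
  b5: def={w} ue={k,w}

Liveness:
  b0 li=∅ lo={k,v}
  b1 li=∅ lo=∅
  b2 li=∅ lo={k,v,w}
  b3 li={k,v} lo=∅
  b4 li={k,w} lo={k,w}
  b5 li={k,w} lo=∅

Interfere edges:
  k↔{r,v,w}
  r↔{k,w}
  s↔∅
  v↔{k,w}
  w↔{k,r,v}

N(r) = ["k", "w"]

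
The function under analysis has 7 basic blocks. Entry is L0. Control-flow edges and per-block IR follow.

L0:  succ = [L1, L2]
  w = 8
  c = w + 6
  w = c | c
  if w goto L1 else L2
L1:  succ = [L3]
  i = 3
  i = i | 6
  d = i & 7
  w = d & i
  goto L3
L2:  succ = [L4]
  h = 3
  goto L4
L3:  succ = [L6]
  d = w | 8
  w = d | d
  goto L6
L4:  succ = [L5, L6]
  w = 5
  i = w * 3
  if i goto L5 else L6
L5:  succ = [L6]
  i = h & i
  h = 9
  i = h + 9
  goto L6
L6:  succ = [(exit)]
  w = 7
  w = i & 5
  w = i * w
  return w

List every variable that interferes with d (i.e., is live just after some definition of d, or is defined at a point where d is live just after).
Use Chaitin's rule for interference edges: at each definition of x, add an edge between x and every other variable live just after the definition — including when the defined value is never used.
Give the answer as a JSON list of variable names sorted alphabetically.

Answer: ["i"]

Working:
Block summaries:
  L0 def {c,w} use ∅
  L1 def {d,i,w} use ∅
  L2 def {h} use ∅
  L3 def {d,w} use {w}
  L4 def {i,w} use ∅
  L5 def {h,i} use {h,i}
  L6 def {w} use {i}

Backward fixpoint:
  L0 li=∅ lo=∅
  L1 li=∅ lo={i,w}
  L2 li=∅ lo={h}
  L3 li={i,w} lo={i}
  L4 li={h} lo={h,i}
  L5 li={h,i} lo={i}
  L6 li={i} lo=∅

Conflict graph:
  c — ∅
  d — {i}
  h — {i,w}
  i — {d,h,w}
  w — {h,i}

N(d) = ["i"]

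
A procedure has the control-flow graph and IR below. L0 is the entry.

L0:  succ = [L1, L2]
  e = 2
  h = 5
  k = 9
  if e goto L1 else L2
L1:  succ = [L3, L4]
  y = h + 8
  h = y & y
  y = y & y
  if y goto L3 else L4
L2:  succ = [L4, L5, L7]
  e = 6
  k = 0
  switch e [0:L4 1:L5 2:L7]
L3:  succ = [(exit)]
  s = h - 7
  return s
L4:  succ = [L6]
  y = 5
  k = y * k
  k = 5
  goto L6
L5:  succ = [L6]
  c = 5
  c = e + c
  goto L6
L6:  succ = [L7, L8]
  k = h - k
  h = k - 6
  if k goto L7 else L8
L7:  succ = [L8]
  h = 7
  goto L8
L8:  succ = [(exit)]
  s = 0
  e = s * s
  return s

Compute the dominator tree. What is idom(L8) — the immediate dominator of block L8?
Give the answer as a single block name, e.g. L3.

idom tree: L1←L0 L2←L0 L3←L1 L4←L0 L5←L2 L6←L0 L7←L0 L8←L0
Join-block Dom:
  L4: preds {L1,L2}: {L0,L1} ∩ {L0,L2} = {L0}; idom=L0
  L6: preds {L4,L5}: {L0,L4} ∩ {L0,L2,L5} = {L0}; idom=L0
  L7: preds {L2,L6}: {L0,L2} ∩ {L0,L6} = {L0}; idom=L0
  L8: preds {L6,L7}: {L0,L6} ∩ {L0,L7} = {L0}; idom=L0

idom(L8) = L0

Answer: L0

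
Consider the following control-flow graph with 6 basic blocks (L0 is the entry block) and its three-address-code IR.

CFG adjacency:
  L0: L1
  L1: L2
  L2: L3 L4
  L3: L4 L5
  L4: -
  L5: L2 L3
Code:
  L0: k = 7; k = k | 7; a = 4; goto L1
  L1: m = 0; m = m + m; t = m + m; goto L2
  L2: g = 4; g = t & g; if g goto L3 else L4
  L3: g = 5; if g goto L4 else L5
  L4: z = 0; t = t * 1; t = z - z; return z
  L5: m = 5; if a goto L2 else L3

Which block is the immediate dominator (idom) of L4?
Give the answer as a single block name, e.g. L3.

idom tree: L1←L0 L2←L1 L3←L2 L4←L2 L5←L3
Dom∩ at merges:
  L2: preds {L1,L5}: {L0,L1} ∩ {L0,L1,L2,L3,L5} = {L0,L1}; idom=L1
  L3: preds {L2,L5}: {L0,L1,L2} ∩ {L0,L1,L2,L3,L5} = {L0,L1,L2}; idom=L2
  L4: preds {L2,L3}: {L0,L1,L2} ∩ {L0,L1,L2,L3} = {L0,L1,L2}; idom=L2

idom(L4) = L2

Answer: L2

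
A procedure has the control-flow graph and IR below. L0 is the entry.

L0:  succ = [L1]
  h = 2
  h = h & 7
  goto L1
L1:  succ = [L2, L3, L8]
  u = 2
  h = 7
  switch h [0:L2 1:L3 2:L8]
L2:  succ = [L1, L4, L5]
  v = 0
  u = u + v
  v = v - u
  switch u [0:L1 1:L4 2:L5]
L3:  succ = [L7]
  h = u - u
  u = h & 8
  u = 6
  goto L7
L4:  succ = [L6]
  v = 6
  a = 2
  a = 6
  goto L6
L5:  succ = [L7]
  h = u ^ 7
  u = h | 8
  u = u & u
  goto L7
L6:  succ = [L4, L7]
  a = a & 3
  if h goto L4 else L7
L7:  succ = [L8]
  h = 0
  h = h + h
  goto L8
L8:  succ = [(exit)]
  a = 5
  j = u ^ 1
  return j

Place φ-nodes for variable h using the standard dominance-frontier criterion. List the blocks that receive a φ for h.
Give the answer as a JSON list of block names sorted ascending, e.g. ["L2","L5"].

Answer: ["L1", "L7", "L8"]

Working:
idom tree: L1←L0 L2←L1 L3←L1 L4←L2 L5←L2 L6←L4 L7←L1 L8←L1
Join-block Dom:
  L1: preds {L0,L2}: {L0} ∩ {L0,L1,L2} = {L0}; idom=L0
  L4: preds {L2,L6}: {L0,L1,L2} ∩ {L0,L1,L2,L4,L6} = {L0,L1,L2}; idom=L2
  L7: preds {L3,L5,L6}: {L0,L1,L3} ∩ {L0,L1,L2,L5} ∩ {L0,L1,L2,L4,L6} = {L0,L1}; idom=L1
  L8: preds {L1,L7}: {L0,L1} ∩ {L0,L1,L7} = {L0,L1}; idom=L1

DF derivation:
  L1←L0: walk · to L0
  L1←L2: walk L2→L1 to L0
  L4←L2: walk · to L2
  L4←L6: walk L6→L4 to L2
  L7←L3: walk L3 to L1
  L7←L5: walk L5→L2 to L1
  L7←L6: walk L6→L4→L2 to L1
  L8←L1: walk · to L1
  L8←L7: walk L7 to L1
  L0: DF=∅
  L1: DF={L1}
  L2: DF={L1,L7}
  L3: DF={L7}
  L4: DF={L4,L7}
  L5: DF={L7}
  L6: DF={L4,L7}
  L7: DF={L8}
  L8: DF=∅

φ for h: defs {L0,L1,L3,L5,L7}
  DF⁺ = {L1,L7,L8}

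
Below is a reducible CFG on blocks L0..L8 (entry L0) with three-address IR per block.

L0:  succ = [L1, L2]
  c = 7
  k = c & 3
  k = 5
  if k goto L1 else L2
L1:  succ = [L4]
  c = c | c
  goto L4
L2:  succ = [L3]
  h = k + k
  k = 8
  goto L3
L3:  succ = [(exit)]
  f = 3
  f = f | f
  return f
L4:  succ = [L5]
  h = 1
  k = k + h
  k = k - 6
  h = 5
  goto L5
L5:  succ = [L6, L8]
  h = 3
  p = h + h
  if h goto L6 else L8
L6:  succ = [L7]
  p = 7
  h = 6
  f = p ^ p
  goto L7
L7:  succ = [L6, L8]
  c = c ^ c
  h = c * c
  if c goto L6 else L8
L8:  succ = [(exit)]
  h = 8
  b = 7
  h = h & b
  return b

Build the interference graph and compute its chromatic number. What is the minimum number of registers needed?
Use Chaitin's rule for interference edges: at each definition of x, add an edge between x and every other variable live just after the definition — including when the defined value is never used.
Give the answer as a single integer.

Answer: 3

Analysis:
Block summaries:
  L0: def={c,k} ue=∅
  L1: def={c} ue={c}
  L2: def={h,k} ue={k}
  L3: def={f} ue=∅
  L4: def={h,k} ue={k}
  L5: def={h,p} ue=∅
  L6: def={f,h,p} ue=∅
  L7: def={c,h} ue={c}
  L8: def={b,h} ue=∅

Backward fixpoint:
  L0: in=∅ out={c,k}
  L1: in={c,k} out={c,k}
  L2: in={k} out=∅
  L3: in=∅ out=∅
  L4: in={c,k} out={c}
  L5: in={c} out={c}
  L6: in={c} out={c}
  L7: in={c} out={c}
  L8: in=∅ out=∅

Conflict graph:
  b↔{h}
  c↔{f,h,k,p}
  f↔{c}
  h↔{b,c,k,p}
  k↔{c,h}
  p↔{c,h}

Colouring:
  lower bound: {c,h,k} mutually conflict ⇒ χ ≥ 3
  assign b→R0 c→R0 f→R1 h→R1 k→R2 p→R2 — no edge inside a register ⇒ χ ≤ 3
  χ = 3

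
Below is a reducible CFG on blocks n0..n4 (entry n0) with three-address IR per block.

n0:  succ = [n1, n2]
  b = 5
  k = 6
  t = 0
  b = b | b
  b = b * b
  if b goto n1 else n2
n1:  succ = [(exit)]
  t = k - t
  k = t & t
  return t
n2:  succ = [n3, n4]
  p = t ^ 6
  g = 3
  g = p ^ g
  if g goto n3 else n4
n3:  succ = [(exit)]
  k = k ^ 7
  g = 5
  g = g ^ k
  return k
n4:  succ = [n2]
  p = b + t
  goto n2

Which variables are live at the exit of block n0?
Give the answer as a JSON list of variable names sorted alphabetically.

Answer: ["b", "k", "t"]

Derivation:
Per-block:
  n0: def={b,k,t} ue=∅
  n1: def={k,t} ue={k,t}
  n2: def={g,p} ue={t}
  n3: def={g,k} ue={k}
  n4: def={p} ue={b,t}

Liveness:
  n0 li=∅ lo={b,k,t}
  n1 li={k,t} lo=∅
  n2 li={b,k,t} lo={b,k,t}
  n3 li={k} lo=∅
  n4 li={b,k,t} lo={b,k,t}

live-out(n0) = ["b", "k", "t"]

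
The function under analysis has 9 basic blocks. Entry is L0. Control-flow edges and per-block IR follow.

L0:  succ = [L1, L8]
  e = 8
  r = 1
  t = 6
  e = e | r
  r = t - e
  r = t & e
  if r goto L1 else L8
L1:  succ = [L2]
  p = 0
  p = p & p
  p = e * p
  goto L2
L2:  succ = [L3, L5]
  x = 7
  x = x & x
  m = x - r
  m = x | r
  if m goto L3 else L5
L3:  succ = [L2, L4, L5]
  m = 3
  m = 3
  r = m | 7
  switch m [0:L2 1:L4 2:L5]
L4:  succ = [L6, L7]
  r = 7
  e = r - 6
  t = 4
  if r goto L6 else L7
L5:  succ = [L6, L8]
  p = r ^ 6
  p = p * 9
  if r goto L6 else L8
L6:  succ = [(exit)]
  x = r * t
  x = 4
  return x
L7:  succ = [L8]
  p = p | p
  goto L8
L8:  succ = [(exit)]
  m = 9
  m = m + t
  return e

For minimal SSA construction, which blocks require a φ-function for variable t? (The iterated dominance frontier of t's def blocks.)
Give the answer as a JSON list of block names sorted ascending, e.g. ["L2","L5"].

Answer: ["L6", "L8"]

Analysis:
idom tree: L1←L0 L2←L1 L3←L2 L4←L3 L5←L2 L6←L2 L7←L4 L8←L0
Dom at joins:
  L2: preds {L1,L3}: {L0,L1} ∩ {L0,L1,L2,L3} = {L0,L1}; idom=L1
  L5: preds {L2,L3}: {L0,L1,L2} ∩ {L0,L1,L2,L3} = {L0,L1,L2}; idom=L2
  L6: preds {L4,L5}: {L0,L1,L2,L3,L4} ∩ {L0,L1,L2,L5} = {L0,L1,L2}; idom=L2
  L8: preds {L0,L5,L7}: {L0} ∩ {L0,L1,L2,L5} ∩ {L0,L1,L2,L3,L4,L7} = {L0}; idom=L0

DF walk-up:
  join L2 pred L1: · stop@L1
  join L2 pred L3: L3→L2 stop@L1
  join L5 pred L2: · stop@L2
  join L5 pred L3: L3 stop@L2
  join L6 pred L4: L4→L3 stop@L2
  join L6 pred L5: L5 stop@L2
  join L8 pred L0: · stop@L0
  join L8 pred L5: L5→L2→L1 stop@L0
  join L8 pred L7: L7→L4→L3→L2→L1 stop@L0
  DF(L0)=∅
  DF(L1)={L8}
  DF(L2)={L2,L8}
  DF(L3)={L2,L5,L6,L8}
  DF(L4)={L6,L8}
  DF(L5)={L6,L8}
  DF(L6)=∅
  DF(L7)={L8}
  DF(L8)=∅

φ for t: defs {L0,L4}
  DF⁺ = {L6,L8}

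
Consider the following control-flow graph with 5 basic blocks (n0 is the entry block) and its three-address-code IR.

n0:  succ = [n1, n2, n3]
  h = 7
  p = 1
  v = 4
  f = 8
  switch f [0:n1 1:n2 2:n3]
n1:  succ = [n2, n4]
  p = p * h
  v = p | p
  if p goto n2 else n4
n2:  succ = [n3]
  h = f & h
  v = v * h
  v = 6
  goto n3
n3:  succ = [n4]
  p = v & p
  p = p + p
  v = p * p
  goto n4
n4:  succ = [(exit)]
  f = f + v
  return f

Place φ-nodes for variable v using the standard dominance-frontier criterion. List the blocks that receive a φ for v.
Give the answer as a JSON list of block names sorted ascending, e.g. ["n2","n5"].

idom tree: n1←n0 n2←n0 n3←n0 n4←n0
Join-block Dom:
  n2: preds {n0,n1}: {n0} ∩ {n0,n1} = {n0}; idom=n0
  n3: preds {n0,n2}: {n0} ∩ {n0,n2} = {n0}; idom=n0
  n4: preds {n1,n3}: {n0,n1} ∩ {n0,n3} = {n0}; idom=n0

Frontier:
  join n2 pred n0: · stop@n0
  join n2 pred n1: n1 stop@n0
  join n3 pred n0: · stop@n0
  join n3 pred n2: n2 stop@n0
  join n4 pred n1: n1 stop@n0
  join n4 pred n3: n3 stop@n0
  n0 → ∅
  n1 → {n2,n4}
  n2 → {n3}
  n3 → {n4}
  n4 → ∅

φ for v: defs {n0,n1,n2,n3}
  DF⁺ = {n2,n3,n4}

Answer: ["n2", "n3", "n4"]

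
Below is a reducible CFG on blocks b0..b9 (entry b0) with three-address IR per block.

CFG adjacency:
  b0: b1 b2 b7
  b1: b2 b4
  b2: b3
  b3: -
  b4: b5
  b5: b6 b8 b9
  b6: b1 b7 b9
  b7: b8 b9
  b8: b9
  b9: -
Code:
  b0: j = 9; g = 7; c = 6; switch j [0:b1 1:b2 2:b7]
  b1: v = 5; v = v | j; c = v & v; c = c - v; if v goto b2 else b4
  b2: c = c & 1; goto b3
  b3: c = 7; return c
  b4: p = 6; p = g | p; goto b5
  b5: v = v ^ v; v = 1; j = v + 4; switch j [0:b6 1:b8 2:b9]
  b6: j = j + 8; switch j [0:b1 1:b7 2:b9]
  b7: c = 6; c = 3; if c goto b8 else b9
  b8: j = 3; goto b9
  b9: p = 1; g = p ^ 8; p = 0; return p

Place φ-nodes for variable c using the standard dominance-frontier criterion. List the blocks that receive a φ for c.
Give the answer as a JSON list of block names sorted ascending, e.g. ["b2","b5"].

Answer: ["b1", "b2", "b7", "b8", "b9"]

Derivation:
idom tree: b1←b0 b2←b0 b3←b2 b4←b1 b5←b4 b6←b5 b7←b0 b8←b0 b9←b0
Join-block Dom:
  b1: preds {b0,b6}: {b0} ∩ {b0,b1,b4,b5,b6} = {b0}; idom=b0
  b2: preds {b0,b1}: {b0} ∩ {b0,b1} = {b0}; idom=b0
  b7: preds {b0,b6}: {b0} ∩ {b0,b1,b4,b5,b6} = {b0}; idom=b0
  b8: preds {b5,b7}: {b0,b1,b4,b5} ∩ {b0,b7} = {b0}; idom=b0
  b9: preds {b5,b6,b7,b8}: {b0,b1,b4,b5} ∩ {b0,b1,b4,b5,b6} ∩ {b0,b7} ∩ {b0,b8} = {b0}; idom=b0

DF walk-up:
  b1←b0: walk · to b0
  b1←b6: walk b6→b5→b4→b1 to b0
  b2←b0: walk · to b0
  b2←b1: walk b1 to b0
  b7←b0: walk · to b0
  b7←b6: walk b6→b5→b4→b1 to b0
  b8←b5: walk b5→b4→b1 to b0
  b8←b7: walk b7 to b0
  b9←b5: walk b5→b4→b1 to b0
  b9←b6: walk b6→b5→b4→b1 to b0
  b9←b7: walk b7 to b0
  b9←b8: walk b8 to b0
  DF(b0)=∅
  DF(b1)={b1,b2,b7,b8,b9}
  DF(b2)=∅
  DF(b3)=∅
  DF(b4)={b1,b7,b8,b9}
  DF(b5)={b1,b7,b8,b9}
  DF(b6)={b1,b7,b9}
  DF(b7)={b8,b9}
  DF(b8)={b9}
  DF(b9)=∅

φ for c: defs {b0,b1,b2,b3,b7}
  DF⁺ = {b1,b2,b7,b8,b9}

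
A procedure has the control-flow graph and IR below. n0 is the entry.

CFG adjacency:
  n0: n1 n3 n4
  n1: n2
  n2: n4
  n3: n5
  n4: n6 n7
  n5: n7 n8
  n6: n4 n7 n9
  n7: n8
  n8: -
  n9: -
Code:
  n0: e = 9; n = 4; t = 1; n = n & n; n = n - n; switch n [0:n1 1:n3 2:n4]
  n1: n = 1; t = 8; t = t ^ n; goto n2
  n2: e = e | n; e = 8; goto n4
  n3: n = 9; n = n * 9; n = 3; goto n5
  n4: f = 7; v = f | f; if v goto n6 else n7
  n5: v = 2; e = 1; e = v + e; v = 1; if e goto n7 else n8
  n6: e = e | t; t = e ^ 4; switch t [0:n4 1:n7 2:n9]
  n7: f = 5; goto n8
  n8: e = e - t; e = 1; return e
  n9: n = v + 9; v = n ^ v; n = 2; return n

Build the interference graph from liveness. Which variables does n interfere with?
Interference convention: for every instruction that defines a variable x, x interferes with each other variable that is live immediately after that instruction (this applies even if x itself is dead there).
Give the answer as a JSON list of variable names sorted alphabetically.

def/use:
  n0 def {e,n,t} use ∅
  n1 def {n,t} use ∅
  n2 def {e} use {e,n}
  n3 def {n} use ∅
  n4 def {f,v} use ∅
  n5 def {e,v} use ∅
  n6 def {e,t} use {e,t}
  n7 def {f} use ∅
  n8 def {e} use {e,t}
  n9 def {n,v} use {v}

Backward fixpoint:
  live n0: ∅→{e,t}
  live n1: {e}→{e,n,t}
  live n2: {e,n,t}→{e,t}
  live n3: {t}→{t}
  live n4: {e,t}→{e,t,v}
  live n5: {t}→{e,t}
  live n6: {e,t,v}→{e,t,v}
  live n7: {e,t}→{e,t}
  live n8: {e,t}→∅
  live n9: {v}→∅

Interfere edges:
  e: {f,n,t,v}
  f: {e,t}
  n: {e,t,v}
  t: {e,f,n,v}
  v: {e,n,t}

N(n) = ["e", "t", "v"]

Answer: ["e", "t", "v"]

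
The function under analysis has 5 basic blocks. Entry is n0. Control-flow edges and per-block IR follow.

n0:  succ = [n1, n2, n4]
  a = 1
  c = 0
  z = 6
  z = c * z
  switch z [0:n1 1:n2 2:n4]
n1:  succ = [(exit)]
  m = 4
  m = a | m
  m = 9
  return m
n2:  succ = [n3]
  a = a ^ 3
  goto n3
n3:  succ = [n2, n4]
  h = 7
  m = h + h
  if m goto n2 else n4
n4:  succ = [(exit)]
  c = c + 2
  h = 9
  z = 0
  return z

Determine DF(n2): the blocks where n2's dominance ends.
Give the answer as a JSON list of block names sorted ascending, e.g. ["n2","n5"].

idom tree: n1←n0 n2←n0 n3←n2 n4←n0
Join-block Dom:
  n2: preds {n0,n3}: {n0} ∩ {n0,n2,n3} = {n0}; idom=n0
  n4: preds {n0,n3}: {n0} ∩ {n0,n2,n3} = {n0}; idom=n0

DF walk-up:
  n2←n0: walk · to n0
  n2←n3: walk n3→n2 to n0
  n4←n0: walk · to n0
  n4←n3: walk n3→n2 to n0
  n0: DF=∅
  n1: DF=∅
  n2: DF={n2,n4}
  n3: DF={n2,n4}
  n4: DF=∅

DF(n2) = ["n2", "n4"]

Answer: ["n2", "n4"]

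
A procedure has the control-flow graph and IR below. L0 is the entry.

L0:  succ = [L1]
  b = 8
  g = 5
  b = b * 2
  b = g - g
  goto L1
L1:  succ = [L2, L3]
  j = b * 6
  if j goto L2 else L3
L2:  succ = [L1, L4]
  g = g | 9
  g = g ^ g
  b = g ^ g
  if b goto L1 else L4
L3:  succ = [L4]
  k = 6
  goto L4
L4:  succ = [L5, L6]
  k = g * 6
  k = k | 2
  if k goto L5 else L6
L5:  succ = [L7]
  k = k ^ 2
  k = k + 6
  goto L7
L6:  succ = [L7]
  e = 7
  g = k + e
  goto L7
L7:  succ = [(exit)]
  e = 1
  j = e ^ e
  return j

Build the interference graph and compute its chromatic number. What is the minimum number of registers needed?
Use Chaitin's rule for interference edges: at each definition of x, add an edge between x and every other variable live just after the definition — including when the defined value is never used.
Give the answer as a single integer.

Per-block:
  L0: {b,g} / ∅
  L1: {j} / {b}
  L2: {b,g} / {g}
  L3: {k} / ∅
  L4: {k} / {g}
  L5: {k} / {k}
  L6: {e,g} / {k}
  L7: {e,j} / ∅

Liveness:
  live L0: ∅→{b,g}
  live L1: {b,g}→{g}
  live L2: {g}→{b,g}
  live L3: {g}→{g}
  live L4: {g}→{k}
  live L5: {k}→∅
  live L6: {k}→∅
  live L7: ∅→∅

Conflict graph:
  b — {g}
  e — {k}
  g — {b,j,k}
  j — {g}
  k — {e,g}

Registers:
  {b,g} pairwise interfere (2-clique) ⇒ χ ≥ 2
  2-colouring: c0={e,g}  c1={b,j,k}
  χ = 2

Answer: 2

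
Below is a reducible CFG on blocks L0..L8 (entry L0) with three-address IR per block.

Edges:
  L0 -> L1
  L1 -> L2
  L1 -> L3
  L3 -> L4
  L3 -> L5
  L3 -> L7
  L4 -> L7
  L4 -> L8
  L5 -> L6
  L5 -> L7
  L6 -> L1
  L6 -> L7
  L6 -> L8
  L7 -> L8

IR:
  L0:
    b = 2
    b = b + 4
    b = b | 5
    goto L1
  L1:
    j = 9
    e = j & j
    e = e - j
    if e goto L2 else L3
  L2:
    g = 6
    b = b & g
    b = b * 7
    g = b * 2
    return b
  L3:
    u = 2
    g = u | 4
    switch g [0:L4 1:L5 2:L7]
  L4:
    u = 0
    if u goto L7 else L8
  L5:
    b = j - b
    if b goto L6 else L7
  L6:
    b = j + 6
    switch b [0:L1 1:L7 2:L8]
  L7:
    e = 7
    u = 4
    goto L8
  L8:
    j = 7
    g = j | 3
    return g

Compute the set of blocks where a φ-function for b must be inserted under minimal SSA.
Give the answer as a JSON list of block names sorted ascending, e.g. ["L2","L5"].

idom tree: L1←L0 L2←L1 L3←L1 L4←L3 L5←L3 L6←L5 L7←L3 L8←L3
Dom∩ at merges:
  L1: preds {L0,L6}: {L0} ∩ {L0,L1,L3,L5,L6} = {L0}; idom=L0
  L7: preds {L3,L4,L5,L6}: {L0,L1,L3} ∩ {L0,L1,L3,L4} ∩ {L0,L1,L3,L5} ∩ {L0,L1,L3,L5,L6} = {L0,L1,L3}; idom=L3
  L8: preds {L4,L6,L7}: {L0,L1,L3,L4} ∩ {L0,L1,L3,L5,L6} ∩ {L0,L1,L3,L7} = {L0,L1,L3}; idom=L3

Frontier:
  join L1 pred L0: · stop@L0
  join L1 pred L6: L6→L5→L3→L1 stop@L0
  join L7 pred L3: · stop@L3
  join L7 pred L4: L4 stop@L3
  join L7 pred L5: L5 stop@L3
  join L7 pred L6: L6→L5 stop@L3
  join L8 pred L4: L4 stop@L3
  join L8 pred L6: L6→L5 stop@L3
  join L8 pred L7: L7 stop@L3
  L0: DF=∅
  L1: DF={L1}
  L2: DF=∅
  L3: DF={L1}
  L4: DF={L7,L8}
  L5: DF={L1,L7,L8}
  L6: DF={L1,L7,L8}
  L7: DF={L8}
  L8: DF=∅

φ for b: defs {L0,L2,L5,L6}
  DF⁺ = {L1,L7,L8}

Answer: ["L1", "L7", "L8"]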